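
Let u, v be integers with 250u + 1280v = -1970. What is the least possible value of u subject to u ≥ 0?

115

gcd(1280, 250):
  1280 = 5·250 + 30
  250 = 8·30 + 10
  30 = 3·10
so gcd(1280, 250) = 10.
10 divides -1970, so solutions exist.
Back-substitute for Bézout coefficients:
  10 = 250 - 8·30
  ... = 250·(41) + 1280·(-8)
Scale by -1970/10 = -197: (u₀, v₀) = (-8077, 1576).
General solution: u = -8077 + 128t, v = 1576 - 25t for integer t.
u ≥ 0: smallest is -8077 mod 128 = 115 (at t = 64), with v = -24.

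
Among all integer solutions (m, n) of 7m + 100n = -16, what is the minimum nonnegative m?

gcd(100, 7) = 1.
1 divides -16, so solutions exist.
By Bézout, 7·(43) + 100·(-3) = 1.
Scale by -16/1 = -16: (m₀, n₀) = (-688, 48).
General solution: m = -688 + 100t, n = 48 - 7t for integer t.
m ≥ 0: smallest is -688 mod 100 = 12 (at t = 7), with n = -1.

12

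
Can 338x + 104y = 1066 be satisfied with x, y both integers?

yes

gcd(338, 104) = 26.
26 divides 1066, so integer solutions exist.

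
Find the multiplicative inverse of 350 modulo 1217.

gcd(1217, 350) = 1.
By Bézout, 350*(-532) + 1217*(153) = 1.
So 350*-532 ≡ 1 (mod 1217), and -532 mod 1217 = 685.

685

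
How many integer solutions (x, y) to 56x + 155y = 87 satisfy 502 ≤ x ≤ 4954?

28

gcd(155, 56) = 1  (155 = 2·56 + 43, 56 = 1·43 + 13, 43 = 3·13 + 4, 13 = 3·4 + 1, 4 = 4·1).
Back-substituting, 56·(36) + 155·(-13) = 1.
Scale by 87: particular solution (3132, -1131); reduce x mod 155: (32, -11).
General solution: x = 32 + 155t, y = -11 - 56t for integer t.
502 ≤ 32 + 155t ≤ 4954 gives t ∈ [4, 31], which is 28 values.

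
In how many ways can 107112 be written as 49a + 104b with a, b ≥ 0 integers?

21

gcd(104, 49) = 1  (104 = 2×49 + 6, 49 = 8×6 + 1, 6 = 6×1).
Back-substituting, 49×(17) + 104×(-8) = 1.
Scale by 107112: one solution is (1820904, -856896). Reduce a mod 104: (72, 996).
General: a = 72 + 104t, b = 996 - 49t.
a ≥ 0 ⇒ t ≥ 0; b ≥ 0 ⇒ t ≤ 20. So t ∈ [0, 20]: 21 solutions.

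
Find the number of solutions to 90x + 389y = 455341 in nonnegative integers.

gcd(389, 90) = 1  (389 = 4·90 + 29, 90 = 3·29 + 3, 29 = 9·3 + 2, 3 = 1·2 + 1, 2 = 2·1).
Back-substituting, 90·(134) + 389·(-31) = 1.
Scale by 455341: one solution is (61015694, -14115571). Reduce x mod 389: (266, 1109).
General: x = 266 + 389t, y = 1109 - 90t.
x ≥ 0 ⇒ t ≥ 0; y ≥ 0 ⇒ t ≤ 12. So t ∈ [0, 12]: 13 solutions.

13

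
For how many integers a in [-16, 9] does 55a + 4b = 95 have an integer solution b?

7

gcd(55, 4) = 1  (55 = 13·4 + 3, 4 = 1·3 + 1, 3 = 3·1).
Back-substituting, 55·(-1) + 4·(14) = 1.
Scale by 95: particular solution (-95, 1330); reduce a mod 4: (1, 10).
General solution: a = 1 + 4t, b = 10 - 55t for integer t.
-16 ≤ 1 + 4t ≤ 9 gives t ∈ [-4, 2], which is 7 values.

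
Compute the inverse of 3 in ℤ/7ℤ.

5

gcd(7, 3) = 1  (7 = 2×3 + 1, 3 = 3×1).
Back-substituting, 3×(-2) + 7×(1) = 1.
So 3×-2 ≡ 1 (mod 7), and -2 mod 7 = 5.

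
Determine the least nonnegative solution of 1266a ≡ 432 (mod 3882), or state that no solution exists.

gcd(3882, 1266):
  3882 = 3×1266 + 84
  1266 = 15×84 + 6
  84 = 14×6
so gcd(3882, 1266) = 6.
6 divides 432, so solutions exist.
Back-substitute for Bézout coefficients:
  6 = 1266 - 15×84
  ... = 1266×(46) + 3882×(-15)
So 1266×(46) ≡ 6 (mod 3882); multiply by 72: a ≡ 3312 (mod 647).
Smallest nonnegative: a = 3312 mod 647 = 77.

77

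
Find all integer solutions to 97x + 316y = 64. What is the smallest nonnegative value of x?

144

gcd(316, 97):
  316 = 3×97 + 25
  97 = 3×25 + 22
  25 = 1×22 + 3
  22 = 7×3 + 1
  3 = 3×1
so gcd(316, 97) = 1.
1 divides 64, so solutions exist.
Back-substitute for Bézout coefficients:
  1 = 22 - 7×3
  ... = 97×(101) + 316×(-31)
Scale by 64/1 = 64: (x₀, y₀) = (6464, -1984).
General solution: x = 6464 + 316t, y = -1984 - 97t for integer t.
x ≥ 0: smallest is 6464 mod 316 = 144 (at t = -20), with y = -44.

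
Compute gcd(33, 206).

gcd(206, 33):
  206 = 6×33 + 8
  33 = 4×8 + 1
  8 = 8×1
so gcd(206, 33) = 1.

1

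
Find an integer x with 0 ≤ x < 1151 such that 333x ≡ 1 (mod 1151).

159

gcd(1151, 333) = 1  (1151 = 3×333 + 152, 333 = 2×152 + 29, 152 = 5×29 + 7, 29 = 4×7 + 1, 7 = 7×1).
Back-substituting, 333×(159) + 1151×(-46) = 1.
So 333×159 ≡ 1 (mod 1151), and 159 mod 1151 = 159.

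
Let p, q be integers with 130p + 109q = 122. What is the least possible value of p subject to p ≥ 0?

gcd(130, 109):
  130 = 1×109 + 21
  109 = 5×21 + 4
  21 = 5×4 + 1
  4 = 4×1
so gcd(130, 109) = 1.
1 divides 122, so solutions exist.
Back-substitute for Bézout coefficients:
  1 = 21 - 5×4
  ... = 130×(26) + 109×(-31)
Scale by 122/1 = 122: (p₀, q₀) = (3172, -3782).
General solution: p = 3172 + 109t, q = -3782 - 130t for integer t.
p ≥ 0: smallest is 3172 mod 109 = 11 (at t = -29), with q = -12.

11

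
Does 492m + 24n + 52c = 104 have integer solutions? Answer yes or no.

gcd(492, 24):
  492 = 20×24 + 12
  24 = 2×12
so gcd(492, 24) = 12.
gcd(12, 52) = 4.
4 divides 104, so integer solutions exist.

yes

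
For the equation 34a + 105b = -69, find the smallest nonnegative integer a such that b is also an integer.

gcd(105, 34):
  105 = 3×34 + 3
  34 = 11×3 + 1
  3 = 3×1
so gcd(105, 34) = 1.
1 divides -69, so solutions exist.
Back-substitute for Bézout coefficients:
  1 = 34 - 11×3
  ... = 34×(34) + 105×(-11)
Scale by -69/1 = -69: (a₀, b₀) = (-2346, 759).
General solution: a = -2346 + 105t, b = 759 - 34t for integer t.
a ≥ 0: smallest is -2346 mod 105 = 69 (at t = 23), with b = -23.

69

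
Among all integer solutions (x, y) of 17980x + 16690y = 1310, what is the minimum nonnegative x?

1256

gcd(17980, 16690) = 10  (17980 = 1·16690 + 1290, 16690 = 12·1290 + 1210, 1290 = 1·1210 + 80, 1210 = 15·80 + 10, 80 = 8·10).
10 divides 1310, so solutions exist.
Back-substituting, 17980·(-207) + 16690·(223) = 10.
Scale by 1310/10 = 131: (x₀, y₀) = (-27117, 29213).
General solution: x = -27117 + 1669t, y = 29213 - 1798t for integer t.
x ≥ 0: smallest is -27117 mod 1669 = 1256 (at t = 17), with y = -1353.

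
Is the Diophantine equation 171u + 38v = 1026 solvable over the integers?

yes

gcd(171, 38):
  171 = 4×38 + 19
  38 = 2×19
so gcd(171, 38) = 19.
19 divides 1026, so integer solutions exist.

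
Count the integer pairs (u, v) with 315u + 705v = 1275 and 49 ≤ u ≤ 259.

gcd(705, 315):
  705 = 2×315 + 75
  315 = 4×75 + 15
  75 = 5×15
so gcd(705, 315) = 15.
Back-substitute for Bézout coefficients:
  15 = 315 - 4×75
  ... = 315×(9) + 705×(-4)
Scale by 85: particular solution (765, -340); reduce u mod 47: (13, -4).
General solution: u = 13 + 47t, v = -4 - 21t for integer t.
49 ≤ 13 + 47t ≤ 259 gives t ∈ [1, 5], which is 5 values.

5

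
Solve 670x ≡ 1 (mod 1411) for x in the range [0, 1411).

gcd(1411, 670):
  1411 = 2×670 + 71
  670 = 9×71 + 31
  71 = 2×31 + 9
  31 = 3×9 + 4
  9 = 2×4 + 1
  4 = 4×1
so gcd(1411, 670) = 1.
Back-substitute for Bézout coefficients:
  1 = 9 - 2×4
  ... = 670×(-318) + 1411×(151)
So 670×-318 ≡ 1 (mod 1411), and -318 mod 1411 = 1093.

1093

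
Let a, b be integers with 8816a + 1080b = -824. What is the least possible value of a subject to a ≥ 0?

gcd(8816, 1080) = 8  (8816 = 8*1080 + 176, 1080 = 6*176 + 24, 176 = 7*24 + 8, 24 = 3*8).
8 divides -824, so solutions exist.
Back-substituting, 8816*(43) + 1080*(-351) = 8.
Scale by -824/8 = -103: (a₀, b₀) = (-4429, 36153).
General solution: a = -4429 + 135t, b = 36153 - 1102t for integer t.
a ≥ 0: smallest is -4429 mod 135 = 26 (at t = 33), with b = -213.

26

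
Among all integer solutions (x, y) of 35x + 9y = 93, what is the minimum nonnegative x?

gcd(35, 9):
  35 = 3·9 + 8
  9 = 1·8 + 1
  8 = 8·1
so gcd(35, 9) = 1.
1 divides 93, so solutions exist.
Back-substitute for Bézout coefficients:
  1 = 9 - 1·8
  ... = 35·(-1) + 9·(4)
Scale by 93/1 = 93: (x₀, y₀) = (-93, 372).
General solution: x = -93 + 9t, y = 372 - 35t for integer t.
x ≥ 0: smallest is -93 mod 9 = 6 (at t = 11), with y = -13.

6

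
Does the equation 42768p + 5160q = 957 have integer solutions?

no

gcd(42768, 5160) = 24.
24 does not divide 957 (remainder 21), so no integer solutions.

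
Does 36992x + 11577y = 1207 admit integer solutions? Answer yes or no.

gcd(36992, 11577) = 17  (36992 = 3×11577 + 2261, 11577 = 5×2261 + 272, 2261 = 8×272 + 85, 272 = 3×85 + 17, 85 = 5×17).
17 divides 1207, so integer solutions exist.

yes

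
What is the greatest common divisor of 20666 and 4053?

gcd(20666, 4053):
  20666 = 5×4053 + 401
  4053 = 10×401 + 43
  401 = 9×43 + 14
  43 = 3×14 + 1
  14 = 14×1
so gcd(20666, 4053) = 1.

1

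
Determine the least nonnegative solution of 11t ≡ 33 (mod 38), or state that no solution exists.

gcd(38, 11):
  38 = 3×11 + 5
  11 = 2×5 + 1
  5 = 5×1
so gcd(38, 11) = 1.
1 divides 33, so solutions exist.
Back-substitute for Bézout coefficients:
  1 = 11 - 2×5
  ... = 11×(7) + 38×(-2)
So 11×(7) ≡ 1 (mod 38); multiply by 33: t ≡ 231 (mod 38).
Smallest nonnegative: t = 231 mod 38 = 3.

3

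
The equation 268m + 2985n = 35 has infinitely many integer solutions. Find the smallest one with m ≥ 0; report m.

gcd(2985, 268):
  2985 = 11·268 + 37
  268 = 7·37 + 9
  37 = 4·9 + 1
  9 = 9·1
so gcd(2985, 268) = 1.
1 divides 35, so solutions exist.
Back-substitute for Bézout coefficients:
  1 = 37 - 4·9
  ... = 268·(-323) + 2985·(29)
Scale by 35/1 = 35: (m₀, n₀) = (-11305, 1015).
General solution: m = -11305 + 2985t, n = 1015 - 268t for integer t.
m ≥ 0: smallest is -11305 mod 2985 = 635 (at t = 4), with n = -57.

635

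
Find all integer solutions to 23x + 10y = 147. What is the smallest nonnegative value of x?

gcd(23, 10) = 1  (23 = 2·10 + 3, 10 = 3·3 + 1, 3 = 3·1).
1 divides 147, so solutions exist.
Back-substituting, 23·(-3) + 10·(7) = 1.
Scale by 147/1 = 147: (x₀, y₀) = (-441, 1029).
General solution: x = -441 + 10t, y = 1029 - 23t for integer t.
x ≥ 0: smallest is -441 mod 10 = 9 (at t = 45), with y = -6.

9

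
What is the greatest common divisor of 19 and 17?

gcd(19, 17):
  19 = 1×17 + 2
  17 = 8×2 + 1
  2 = 2×1
so gcd(19, 17) = 1.

1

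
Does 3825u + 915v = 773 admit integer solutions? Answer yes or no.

gcd(3825, 915) = 15  (3825 = 4·915 + 165, 915 = 5·165 + 90, 165 = 1·90 + 75, 90 = 1·75 + 15, 75 = 5·15).
15 does not divide 773 (remainder 8), so no integer solutions.

no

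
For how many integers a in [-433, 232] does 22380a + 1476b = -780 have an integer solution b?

6

gcd(22380, 1476) = 12  (22380 = 15×1476 + 240, 1476 = 6×240 + 36, 240 = 6×36 + 24, 36 = 1×24 + 12, 24 = 2×12).
Back-substituting, 22380×(-43) + 1476×(652) = 12.
Scale by -65: particular solution (2795, -42380); reduce a mod 123: (89, -1350).
General solution: a = 89 + 123t, b = -1350 - 1865t for integer t.
-433 ≤ 89 + 123t ≤ 232 gives t ∈ [-4, 1], which is 6 values.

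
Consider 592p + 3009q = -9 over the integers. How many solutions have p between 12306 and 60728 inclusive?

16

gcd(3009, 592) = 1  (3009 = 5*592 + 49, 592 = 12*49 + 4, 49 = 12*4 + 1, 4 = 4*1).
Back-substituting, 592*(-737) + 3009*(145) = 1.
Scale by -9: particular solution (6633, -1305); reduce p mod 3009: (615, -121).
General solution: p = 615 + 3009t, q = -121 - 592t for integer t.
12306 ≤ 615 + 3009t ≤ 60728 gives t ∈ [4, 19], which is 16 values.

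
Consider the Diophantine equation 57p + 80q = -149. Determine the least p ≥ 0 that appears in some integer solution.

3

gcd(80, 57) = 1.
1 divides -149, so solutions exist.
By Bézout, 57·(-7) + 80·(5) = 1.
Scale by -149/1 = -149: (p₀, q₀) = (1043, -745).
General solution: p = 1043 + 80t, q = -745 - 57t for integer t.
p ≥ 0: smallest is 1043 mod 80 = 3 (at t = -13), with q = -4.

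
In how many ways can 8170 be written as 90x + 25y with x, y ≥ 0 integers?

gcd(90, 25) = 5.
By Bézout, 90*(2) + 25*(-7) = 5.
One solution: (3, 316).
General: x = 3 + 5t, y = 316 - 18t.
x ≥ 0 ⇒ t ≥ 0; y ≥ 0 ⇒ t ≤ 17. So t ∈ [0, 17]: 18 solutions.

18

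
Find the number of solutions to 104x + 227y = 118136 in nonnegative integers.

5

gcd(227, 104):
  227 = 2·104 + 19
  104 = 5·19 + 9
  19 = 2·9 + 1
  9 = 9·1
so gcd(227, 104) = 1.
Back-substitute for Bézout coefficients:
  1 = 19 - 2·9
  ... = 104·(-24) + 227·(11)
Scale by 118136: one solution is (-2835264, 1299496). Reduce x mod 227: (193, 432).
General: x = 193 + 227t, y = 432 - 104t.
x ≥ 0 ⇒ t ≥ 0; y ≥ 0 ⇒ t ≤ 4. So t ∈ [0, 4]: 5 solutions.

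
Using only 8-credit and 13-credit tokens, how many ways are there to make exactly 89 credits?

1

Need nonnegative integers with 8j + 13k = 89.
gcd(8, 13) = 1, and 8·(5) + 13·(-3) = 1.
So (j₀, k₀) = (445, -267); general j = 445 + 13t, k = -267 - 8t.
j ≥ 0 ⇒ t ≥ -34; k ≥ 0 ⇒ t ≤ -34. That's 1 value of t.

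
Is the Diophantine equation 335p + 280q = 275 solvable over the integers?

yes

gcd(335, 280):
  335 = 1×280 + 55
  280 = 5×55 + 5
  55 = 11×5
so gcd(335, 280) = 5.
5 divides 275, so integer solutions exist.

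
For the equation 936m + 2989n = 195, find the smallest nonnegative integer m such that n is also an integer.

872

gcd(2989, 936):
  2989 = 3*936 + 181
  936 = 5*181 + 31
  181 = 5*31 + 26
  31 = 1*26 + 5
  26 = 5*5 + 1
  5 = 5*1
so gcd(2989, 936) = 1.
1 divides 195, so solutions exist.
Back-substitute for Bézout coefficients:
  1 = 26 - 5*5
  ... = 936*(-578) + 2989*(181)
Scale by 195/1 = 195: (m₀, n₀) = (-112710, 35295).
General solution: m = -112710 + 2989t, n = 35295 - 936t for integer t.
m ≥ 0: smallest is -112710 mod 2989 = 872 (at t = 38), with n = -273.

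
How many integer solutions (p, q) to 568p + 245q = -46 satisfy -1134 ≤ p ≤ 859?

8

gcd(568, 245) = 1.
By Bézout, 568*(22) + 245*(-51) = 1.
Particular solution: (213, -494).
General solution: p = 213 + 245t, q = -494 - 568t for integer t.
-1134 ≤ 213 + 245t ≤ 859 gives t ∈ [-5, 2], which is 8 values.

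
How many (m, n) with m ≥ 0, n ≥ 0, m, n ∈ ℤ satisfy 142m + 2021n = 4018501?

gcd(2021, 142) = 1.
By Bézout, 142·(612) + 2021·(-43) = 1.
One solution: (48, 1985).
General: m = 48 + 2021t, n = 1985 - 142t.
m ≥ 0 ⇒ t ≥ 0; n ≥ 0 ⇒ t ≤ 13. So t ∈ [0, 13]: 14 solutions.

14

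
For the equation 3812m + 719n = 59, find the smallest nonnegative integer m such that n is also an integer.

gcd(3812, 719) = 1.
1 divides 59, so solutions exist.
By Bézout, 3812·(222) + 719·(-1177) = 1.
Scale by 59/1 = 59: (m₀, n₀) = (13098, -69443).
General solution: m = 13098 + 719t, n = -69443 - 3812t for integer t.
m ≥ 0: smallest is 13098 mod 719 = 156 (at t = -18), with n = -827.

156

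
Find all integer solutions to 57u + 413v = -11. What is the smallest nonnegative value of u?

gcd(413, 57) = 1.
1 divides -11, so solutions exist.
By Bézout, 57·(29) + 413·(-4) = 1.
Scale by -11/1 = -11: (u₀, v₀) = (-319, 44).
General solution: u = -319 + 413t, v = 44 - 57t for integer t.
u ≥ 0: smallest is -319 mod 413 = 94 (at t = 1), with v = -13.

94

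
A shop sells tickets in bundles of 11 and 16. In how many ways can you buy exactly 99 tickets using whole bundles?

1

Need nonnegative integers with 11j + 16k = 99.
gcd(11, 16) = 1, and 11·(3) + 16·(-2) = 1.
So (j₀, k₀) = (297, -198); general j = 297 + 16t, k = -198 - 11t.
j ≥ 0 ⇒ t ≥ -18; k ≥ 0 ⇒ t ≤ -18. That's 1 value of t.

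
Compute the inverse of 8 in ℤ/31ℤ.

gcd(31, 8) = 1.
By Bézout, 8*(4) + 31*(-1) = 1.
So 8*4 ≡ 1 (mod 31), and 4 mod 31 = 4.

4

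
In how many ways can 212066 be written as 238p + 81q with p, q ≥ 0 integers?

11

gcd(238, 81) = 1  (238 = 2·81 + 76, 81 = 1·76 + 5, 76 = 15·5 + 1, 5 = 5·1).
Back-substituting, 238·(16) + 81·(-47) = 1.
Scale by 212066: one solution is (3393056, -9967102). Reduce p mod 81: (47, 2480).
General: p = 47 + 81t, q = 2480 - 238t.
p ≥ 0 ⇒ t ≥ 0; q ≥ 0 ⇒ t ≤ 10. So t ∈ [0, 10]: 11 solutions.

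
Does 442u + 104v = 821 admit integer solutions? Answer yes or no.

no

gcd(442, 104) = 26  (442 = 4·104 + 26, 104 = 4·26).
26 does not divide 821 (remainder 15), so no integer solutions.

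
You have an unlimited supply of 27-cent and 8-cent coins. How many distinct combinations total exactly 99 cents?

Need nonnegative integers with 27j + 8k = 99.
gcd(27, 8) = 1, and 27·(3) + 8·(-10) = 1.
So (j₀, k₀) = (297, -990); general j = 297 + 8t, k = -990 - 27t.
j ≥ 0 ⇒ t ≥ -37; k ≥ 0 ⇒ t ≤ -37. That's 1 value of t.

1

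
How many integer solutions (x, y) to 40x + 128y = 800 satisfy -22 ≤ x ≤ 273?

18

gcd(128, 40) = 8.
By Bézout, 40×(-3) + 128×(1) = 8.
Particular solution: (4, 5).
General solution: x = 4 + 16t, y = 5 - 5t for integer t.
-22 ≤ 4 + 16t ≤ 273 gives t ∈ [-1, 16], which is 18 values.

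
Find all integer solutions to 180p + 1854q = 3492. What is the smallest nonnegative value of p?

gcd(1854, 180) = 18.
18 divides 3492, so solutions exist.
By Bézout, 180·(31) + 1854·(-3) = 18.
Scale by 3492/18 = 194: (p₀, q₀) = (6014, -582).
General solution: p = 6014 + 103t, q = -582 - 10t for integer t.
p ≥ 0: smallest is 6014 mod 103 = 40 (at t = -58), with q = -2.

40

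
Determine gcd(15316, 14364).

28

gcd(15316, 14364) = 28  (15316 = 1*14364 + 952, 14364 = 15*952 + 84, 952 = 11*84 + 28, 84 = 3*28).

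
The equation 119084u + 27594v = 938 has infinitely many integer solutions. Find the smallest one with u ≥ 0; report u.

gcd(119084, 27594):
  119084 = 4·27594 + 8708
  27594 = 3·8708 + 1470
  8708 = 5·1470 + 1358
  1470 = 1·1358 + 112
  1358 = 12·112 + 14
  112 = 8·14
so gcd(119084, 27594) = 14.
14 divides 938, so solutions exist.
Back-substitute for Bézout coefficients:
  14 = 1358 - 12·112
  ... = 119084·(244) + 27594·(-1053)
Scale by 938/14 = 67: (u₀, v₀) = (16348, -70551).
General solution: u = 16348 + 1971t, v = -70551 - 8506t for integer t.
u ≥ 0: smallest is 16348 mod 1971 = 580 (at t = -8), with v = -2503.

580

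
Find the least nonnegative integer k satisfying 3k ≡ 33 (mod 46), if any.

gcd(46, 3) = 1.
1 divides 33, so solutions exist.
By Bézout, 3×(-15) + 46×(1) = 1.
So 3×(-15) ≡ 1 (mod 46); multiply by 33: k ≡ -495 (mod 46).
Smallest nonnegative: k = -495 mod 46 = 11.

11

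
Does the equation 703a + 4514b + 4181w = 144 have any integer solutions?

gcd(4514, 703) = 37.
gcd(37, 4181) = 37.
37 does not divide 144 (remainder 33), so no integer solutions.

no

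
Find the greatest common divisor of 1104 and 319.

gcd(1104, 319) = 1  (1104 = 3·319 + 147, 319 = 2·147 + 25, 147 = 5·25 + 22, 25 = 1·22 + 3, 22 = 7·3 + 1, 3 = 3·1).

1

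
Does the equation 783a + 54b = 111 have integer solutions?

no

gcd(783, 54) = 27  (783 = 14·54 + 27, 54 = 2·27).
27 does not divide 111 (remainder 3), so no integer solutions.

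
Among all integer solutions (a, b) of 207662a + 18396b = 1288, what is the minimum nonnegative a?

gcd(207662, 18396):
  207662 = 11*18396 + 5306
  18396 = 3*5306 + 2478
  5306 = 2*2478 + 350
  2478 = 7*350 + 28
  350 = 12*28 + 14
  28 = 2*14
so gcd(207662, 18396) = 14.
14 divides 1288, so solutions exist.
Back-substitute for Bézout coefficients:
  14 = 350 - 12*28
  ... = 207662*(631) + 18396*(-7123)
Scale by 1288/14 = 92: (a₀, b₀) = (58052, -655316).
General solution: a = 58052 + 1314t, b = -655316 - 14833t for integer t.
a ≥ 0: smallest is 58052 mod 1314 = 236 (at t = -44), with b = -2664.

236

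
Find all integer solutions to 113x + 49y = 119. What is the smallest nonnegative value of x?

gcd(113, 49):
  113 = 2×49 + 15
  49 = 3×15 + 4
  15 = 3×4 + 3
  4 = 1×3 + 1
  3 = 3×1
so gcd(113, 49) = 1.
1 divides 119, so solutions exist.
Back-substitute for Bézout coefficients:
  1 = 4 - 1×3
  ... = 113×(-13) + 49×(30)
Scale by 119/1 = 119: (x₀, y₀) = (-1547, 3570).
General solution: x = -1547 + 49t, y = 3570 - 113t for integer t.
x ≥ 0: smallest is -1547 mod 49 = 21 (at t = 32), with y = -46.

21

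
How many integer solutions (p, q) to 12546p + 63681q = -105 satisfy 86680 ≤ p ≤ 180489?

5

gcd(63681, 12546) = 3.
By Bézout, 12546*(1741) + 63681*(-343) = 3.
Particular solution: (2746, -541).
General solution: p = 2746 + 21227t, q = -541 - 4182t for integer t.
86680 ≤ 2746 + 21227t ≤ 180489 gives t ∈ [4, 8], which is 5 values.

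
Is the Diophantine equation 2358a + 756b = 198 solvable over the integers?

gcd(2358, 756) = 18.
18 divides 198, so integer solutions exist.

yes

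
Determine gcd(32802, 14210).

gcd(32802, 14210):
  32802 = 2×14210 + 4382
  14210 = 3×4382 + 1064
  4382 = 4×1064 + 126
  1064 = 8×126 + 56
  126 = 2×56 + 14
  56 = 4×14
so gcd(32802, 14210) = 14.

14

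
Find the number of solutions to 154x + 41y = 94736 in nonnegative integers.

15

gcd(154, 41) = 1.
By Bézout, 154*(4) + 41*(-15) = 1.
One solution: (22, 2228).
General: x = 22 + 41t, y = 2228 - 154t.
x ≥ 0 ⇒ t ≥ 0; y ≥ 0 ⇒ t ≤ 14. So t ∈ [0, 14]: 15 solutions.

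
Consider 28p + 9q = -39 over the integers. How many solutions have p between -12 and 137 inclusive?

gcd(28, 9) = 1  (28 = 3×9 + 1, 9 = 9×1).
Back-substituting, 28×(1) + 9×(-3) = 1.
Scale by -39: particular solution (-39, 117); reduce p mod 9: (6, -23).
General solution: p = 6 + 9t, q = -23 - 28t for integer t.
-12 ≤ 6 + 9t ≤ 137 gives t ∈ [-2, 14], which is 17 values.

17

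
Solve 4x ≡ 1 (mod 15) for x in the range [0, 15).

gcd(15, 4) = 1.
By Bézout, 4×(4) + 15×(-1) = 1.
So 4×4 ≡ 1 (mod 15), and 4 mod 15 = 4.

4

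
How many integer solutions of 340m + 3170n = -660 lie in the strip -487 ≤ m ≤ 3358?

12

gcd(3170, 340) = 10.
By Bézout, 340×(28) + 3170×(-3) = 10.
Particular solution: (54, -6).
General solution: m = 54 + 317t, n = -6 - 34t for integer t.
-487 ≤ 54 + 317t ≤ 3358 gives t ∈ [-1, 10], which is 12 values.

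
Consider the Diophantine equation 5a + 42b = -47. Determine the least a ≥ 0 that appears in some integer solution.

41

gcd(42, 5):
  42 = 8·5 + 2
  5 = 2·2 + 1
  2 = 2·1
so gcd(42, 5) = 1.
1 divides -47, so solutions exist.
Back-substitute for Bézout coefficients:
  1 = 5 - 2·2
  ... = 5·(17) + 42·(-2)
Scale by -47/1 = -47: (a₀, b₀) = (-799, 94).
General solution: a = -799 + 42t, b = 94 - 5t for integer t.
a ≥ 0: smallest is -799 mod 42 = 41 (at t = 20), with b = -6.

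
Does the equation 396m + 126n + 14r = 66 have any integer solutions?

yes

gcd(396, 126) = 18  (396 = 3×126 + 18, 126 = 7×18).
gcd(18, 14) = 2.
2 divides 66, so integer solutions exist.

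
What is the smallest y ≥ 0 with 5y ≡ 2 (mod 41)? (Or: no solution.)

gcd(41, 5) = 1.
1 divides 2, so solutions exist.
By Bézout, 5*(-8) + 41*(1) = 1.
So 5*(-8) ≡ 1 (mod 41); multiply by 2: y ≡ -16 (mod 41).
Smallest nonnegative: y = -16 mod 41 = 25.

25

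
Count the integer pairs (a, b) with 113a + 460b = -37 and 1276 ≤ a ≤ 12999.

gcd(460, 113) = 1  (460 = 4×113 + 8, 113 = 14×8 + 1, 8 = 8×1).
Back-substituting, 113×(57) + 460×(-14) = 1.
Scale by -37: particular solution (-2109, 518); reduce a mod 460: (191, -47).
General solution: a = 191 + 460t, b = -47 - 113t for integer t.
1276 ≤ 191 + 460t ≤ 12999 gives t ∈ [3, 27], which is 25 values.

25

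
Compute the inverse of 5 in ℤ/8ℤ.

5

gcd(8, 5) = 1  (8 = 1*5 + 3, 5 = 1*3 + 2, 3 = 1*2 + 1, 2 = 2*1).
Back-substituting, 5*(-3) + 8*(2) = 1.
So 5*-3 ≡ 1 (mod 8), and -3 mod 8 = 5.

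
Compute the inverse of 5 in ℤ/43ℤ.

26

gcd(43, 5):
  43 = 8*5 + 3
  5 = 1*3 + 2
  3 = 1*2 + 1
  2 = 2*1
so gcd(43, 5) = 1.
Back-substitute for Bézout coefficients:
  1 = 3 - 1*2
  ... = 5*(-17) + 43*(2)
So 5*-17 ≡ 1 (mod 43), and -17 mod 43 = 26.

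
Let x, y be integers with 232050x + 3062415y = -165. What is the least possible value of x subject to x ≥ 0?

gcd(3062415, 232050) = 15  (3062415 = 13·232050 + 45765, 232050 = 5·45765 + 3225, 45765 = 14·3225 + 615, 3225 = 5·615 + 150, 615 = 4·150 + 15, 150 = 10·15).
15 divides -165, so solutions exist.
Back-substituting, 232050·(-19941) + 3062415·(1511) = 15.
Scale by -165/15 = -11: (x₀, y₀) = (219351, -16621).
General solution: x = 219351 + 204161t, y = -16621 - 15470t for integer t.
x ≥ 0: smallest is 219351 mod 204161 = 15190 (at t = -1), with y = -1151.

15190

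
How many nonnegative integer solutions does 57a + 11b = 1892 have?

4

gcd(57, 11) = 1.
By Bézout, 57*(-5) + 11*(26) = 1.
One solution: (0, 172).
General: a = 0 + 11t, b = 172 - 57t.
a ≥ 0 ⇒ t ≥ 0; b ≥ 0 ⇒ t ≤ 3. So t ∈ [0, 3]: 4 solutions.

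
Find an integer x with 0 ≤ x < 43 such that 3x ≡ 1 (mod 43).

gcd(43, 3) = 1  (43 = 14·3 + 1, 3 = 3·1).
Back-substituting, 3·(-14) + 43·(1) = 1.
So 3·-14 ≡ 1 (mod 43), and -14 mod 43 = 29.

29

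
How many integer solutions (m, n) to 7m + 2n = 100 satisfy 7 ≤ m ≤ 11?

gcd(7, 2):
  7 = 3×2 + 1
  2 = 2×1
so gcd(7, 2) = 1.
Back-substitute for Bézout coefficients:
  1 = 7 - 3×2
  ... = 7×(1) + 2×(-3)
Scale by 100: particular solution (100, -300); reduce m mod 2: (0, 50).
General solution: m = 0 + 2t, n = 50 - 7t for integer t.
7 ≤ 0 + 2t ≤ 11 gives t ∈ [4, 5], which is 2 values.

2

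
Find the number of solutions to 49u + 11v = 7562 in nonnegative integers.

gcd(49, 11) = 1  (49 = 4·11 + 5, 11 = 2·5 + 1, 5 = 5·1).
Back-substituting, 49·(-2) + 11·(9) = 1.
Scale by 7562: one solution is (-15124, 68058). Reduce u mod 11: (1, 683).
General: u = 1 + 11t, v = 683 - 49t.
u ≥ 0 ⇒ t ≥ 0; v ≥ 0 ⇒ t ≤ 13. So t ∈ [0, 13]: 14 solutions.

14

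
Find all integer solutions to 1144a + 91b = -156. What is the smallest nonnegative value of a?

gcd(1144, 91) = 13.
13 divides -156, so solutions exist.
By Bézout, 1144·(2) + 91·(-25) = 13.
Scale by -156/13 = -12: (a₀, b₀) = (-24, 300).
General solution: a = -24 + 7t, b = 300 - 88t for integer t.
a ≥ 0: smallest is -24 mod 7 = 4 (at t = 4), with b = -52.

4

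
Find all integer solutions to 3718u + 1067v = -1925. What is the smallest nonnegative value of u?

gcd(3718, 1067):
  3718 = 3·1067 + 517
  1067 = 2·517 + 33
  517 = 15·33 + 22
  33 = 1·22 + 11
  22 = 2·11
so gcd(3718, 1067) = 11.
11 divides -1925, so solutions exist.
Back-substitute for Bézout coefficients:
  11 = 33 - 1·22
  ... = 3718·(-33) + 1067·(115)
Scale by -1925/11 = -175: (u₀, v₀) = (5775, -20125).
General solution: u = 5775 + 97t, v = -20125 - 338t for integer t.
u ≥ 0: smallest is 5775 mod 97 = 52 (at t = -59), with v = -183.

52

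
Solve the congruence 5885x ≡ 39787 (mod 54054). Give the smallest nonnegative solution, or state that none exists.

gcd(54054, 5885) = 11.
11 divides 39787, so solutions exist.
By Bézout, 5885×(-2333) + 54054×(254) = 11.
So 5885×(-2333) ≡ 11 (mod 54054); multiply by 3617: x ≡ -8438461 (mod 4914).
Smallest nonnegative: x = -8438461 mod 4914 = 3791.

3791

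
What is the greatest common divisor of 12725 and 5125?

gcd(12725, 5125):
  12725 = 2·5125 + 2475
  5125 = 2·2475 + 175
  2475 = 14·175 + 25
  175 = 7·25
so gcd(12725, 5125) = 25.

25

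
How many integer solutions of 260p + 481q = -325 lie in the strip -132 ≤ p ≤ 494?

gcd(481, 260) = 13  (481 = 1*260 + 221, 260 = 1*221 + 39, 221 = 5*39 + 26, 39 = 1*26 + 13, 26 = 2*13).
Back-substituting, 260*(13) + 481*(-7) = 13.
Scale by -25: particular solution (-325, 175); reduce p mod 37: (8, -5).
General solution: p = 8 + 37t, q = -5 - 20t for integer t.
-132 ≤ 8 + 37t ≤ 494 gives t ∈ [-3, 13], which is 17 values.

17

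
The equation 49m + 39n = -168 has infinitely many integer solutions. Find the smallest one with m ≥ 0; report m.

gcd(49, 39):
  49 = 1*39 + 10
  39 = 3*10 + 9
  10 = 1*9 + 1
  9 = 9*1
so gcd(49, 39) = 1.
1 divides -168, so solutions exist.
Back-substitute for Bézout coefficients:
  1 = 10 - 1*9
  ... = 49*(4) + 39*(-5)
Scale by -168/1 = -168: (m₀, n₀) = (-672, 840).
General solution: m = -672 + 39t, n = 840 - 49t for integer t.
m ≥ 0: smallest is -672 mod 39 = 30 (at t = 18), with n = -42.

30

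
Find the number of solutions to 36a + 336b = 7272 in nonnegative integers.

8

gcd(336, 36) = 12.
By Bézout, 36·(-9) + 336·(1) = 12.
One solution: (6, 21).
General: a = 6 + 28t, b = 21 - 3t.
a ≥ 0 ⇒ t ≥ 0; b ≥ 0 ⇒ t ≤ 7. So t ∈ [0, 7]: 8 solutions.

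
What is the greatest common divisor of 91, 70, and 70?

7

gcd(91, 70) = 7  (91 = 1*70 + 21, 70 = 3*21 + 7, 21 = 3*7).
gcd(7, 70) = 7.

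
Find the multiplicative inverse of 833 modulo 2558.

gcd(2558, 833) = 1.
By Bézout, 833·(737) + 2558·(-240) = 1.
So 833·737 ≡ 1 (mod 2558), and 737 mod 2558 = 737.

737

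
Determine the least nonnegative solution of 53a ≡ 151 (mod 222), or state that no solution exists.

gcd(222, 53) = 1  (222 = 4×53 + 10, 53 = 5×10 + 3, 10 = 3×3 + 1, 3 = 3×1).
1 divides 151, so solutions exist.
Back-substituting, 53×(-67) + 222×(16) = 1.
So 53×(-67) ≡ 1 (mod 222); multiply by 151: a ≡ -10117 (mod 222).
Smallest nonnegative: a = -10117 mod 222 = 95.

95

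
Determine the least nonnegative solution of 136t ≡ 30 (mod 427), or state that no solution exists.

220

gcd(427, 136):
  427 = 3*136 + 19
  136 = 7*19 + 3
  19 = 6*3 + 1
  3 = 3*1
so gcd(427, 136) = 1.
1 divides 30, so solutions exist.
Back-substitute for Bézout coefficients:
  1 = 19 - 6*3
  ... = 136*(-135) + 427*(43)
So 136*(-135) ≡ 1 (mod 427); multiply by 30: t ≡ -4050 (mod 427).
Smallest nonnegative: t = -4050 mod 427 = 220.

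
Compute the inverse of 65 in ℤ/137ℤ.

gcd(137, 65):
  137 = 2*65 + 7
  65 = 9*7 + 2
  7 = 3*2 + 1
  2 = 2*1
so gcd(137, 65) = 1.
Back-substitute for Bézout coefficients:
  1 = 7 - 3*2
  ... = 65*(-59) + 137*(28)
So 65*-59 ≡ 1 (mod 137), and -59 mod 137 = 78.

78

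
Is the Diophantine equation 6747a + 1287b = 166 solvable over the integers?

gcd(6747, 1287):
  6747 = 5*1287 + 312
  1287 = 4*312 + 39
  312 = 8*39
so gcd(6747, 1287) = 39.
39 does not divide 166 (remainder 10), so no integer solutions.

no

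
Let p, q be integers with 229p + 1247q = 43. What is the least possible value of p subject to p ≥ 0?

817

gcd(1247, 229):
  1247 = 5×229 + 102
  229 = 2×102 + 25
  102 = 4×25 + 2
  25 = 12×2 + 1
  2 = 2×1
so gcd(1247, 229) = 1.
1 divides 43, so solutions exist.
Back-substitute for Bézout coefficients:
  1 = 25 - 12×2
  ... = 229×(599) + 1247×(-110)
Scale by 43/1 = 43: (p₀, q₀) = (25757, -4730).
General solution: p = 25757 + 1247t, q = -4730 - 229t for integer t.
p ≥ 0: smallest is 25757 mod 1247 = 817 (at t = -20), with q = -150.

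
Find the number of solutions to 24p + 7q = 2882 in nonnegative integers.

gcd(24, 7) = 1.
By Bézout, 24*(-2) + 7*(7) = 1.
One solution: (4, 398).
General: p = 4 + 7t, q = 398 - 24t.
p ≥ 0 ⇒ t ≥ 0; q ≥ 0 ⇒ t ≤ 16. So t ∈ [0, 16]: 17 solutions.

17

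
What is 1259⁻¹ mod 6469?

632

gcd(6469, 1259) = 1  (6469 = 5×1259 + 174, 1259 = 7×174 + 41, 174 = 4×41 + 10, 41 = 4×10 + 1, 10 = 10×1).
Back-substituting, 1259×(632) + 6469×(-123) = 1.
So 1259×632 ≡ 1 (mod 6469), and 632 mod 6469 = 632.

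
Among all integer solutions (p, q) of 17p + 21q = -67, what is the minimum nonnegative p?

1

gcd(21, 17):
  21 = 1*17 + 4
  17 = 4*4 + 1
  4 = 4*1
so gcd(21, 17) = 1.
1 divides -67, so solutions exist.
Back-substitute for Bézout coefficients:
  1 = 17 - 4*4
  ... = 17*(5) + 21*(-4)
Scale by -67/1 = -67: (p₀, q₀) = (-335, 268).
General solution: p = -335 + 21t, q = 268 - 17t for integer t.
p ≥ 0: smallest is -335 mod 21 = 1 (at t = 16), with q = -4.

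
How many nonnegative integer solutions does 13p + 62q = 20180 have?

25

gcd(62, 13) = 1.
By Bézout, 13·(-19) + 62·(4) = 1.
One solution: (50, 315).
General: p = 50 + 62t, q = 315 - 13t.
p ≥ 0 ⇒ t ≥ 0; q ≥ 0 ⇒ t ≤ 24. So t ∈ [0, 24]: 25 solutions.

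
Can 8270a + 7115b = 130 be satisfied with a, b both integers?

gcd(8270, 7115):
  8270 = 1·7115 + 1155
  7115 = 6·1155 + 185
  1155 = 6·185 + 45
  185 = 4·45 + 5
  45 = 9·5
so gcd(8270, 7115) = 5.
5 divides 130, so integer solutions exist.

yes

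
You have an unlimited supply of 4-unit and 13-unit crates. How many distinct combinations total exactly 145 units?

3

Need nonnegative integers with 4j + 13k = 145.
gcd(4, 13) = 1, and 4·(-3) + 13·(1) = 1.
So (j₀, k₀) = (-435, 145); general j = -435 + 13t, k = 145 - 4t.
j ≥ 0 ⇒ t ≥ 34; k ≥ 0 ⇒ t ≤ 36. That's 3 values of t.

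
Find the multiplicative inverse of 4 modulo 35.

gcd(35, 4) = 1  (35 = 8×4 + 3, 4 = 1×3 + 1, 3 = 3×1).
Back-substituting, 4×(9) + 35×(-1) = 1.
So 4×9 ≡ 1 (mod 35), and 9 mod 35 = 9.

9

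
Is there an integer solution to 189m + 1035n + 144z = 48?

gcd(1035, 189):
  1035 = 5*189 + 90
  189 = 2*90 + 9
  90 = 10*9
so gcd(1035, 189) = 9.
gcd(9, 144) = 9.
9 does not divide 48 (remainder 3), so no integer solutions.

no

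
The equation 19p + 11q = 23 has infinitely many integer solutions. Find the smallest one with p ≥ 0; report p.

7

gcd(19, 11):
  19 = 1×11 + 8
  11 = 1×8 + 3
  8 = 2×3 + 2
  3 = 1×2 + 1
  2 = 2×1
so gcd(19, 11) = 1.
1 divides 23, so solutions exist.
Back-substitute for Bézout coefficients:
  1 = 3 - 1×2
  ... = 19×(-4) + 11×(7)
Scale by 23/1 = 23: (p₀, q₀) = (-92, 161).
General solution: p = -92 + 11t, q = 161 - 19t for integer t.
p ≥ 0: smallest is -92 mod 11 = 7 (at t = 9), with q = -10.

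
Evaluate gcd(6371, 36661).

1

gcd(36661, 6371):
  36661 = 5·6371 + 4806
  6371 = 1·4806 + 1565
  4806 = 3·1565 + 111
  1565 = 14·111 + 11
  111 = 10·11 + 1
  11 = 11·1
so gcd(36661, 6371) = 1.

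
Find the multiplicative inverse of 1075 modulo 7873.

gcd(7873, 1075) = 1  (7873 = 7·1075 + 348, 1075 = 3·348 + 31, 348 = 11·31 + 7, 31 = 4·7 + 3, 7 = 2·3 + 1, 3 = 3·1).
Back-substituting, 1075·(-2285) + 7873·(312) = 1.
So 1075·-2285 ≡ 1 (mod 7873), and -2285 mod 7873 = 5588.

5588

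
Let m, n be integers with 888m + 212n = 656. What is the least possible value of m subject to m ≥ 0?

27

gcd(888, 212) = 4.
4 divides 656, so solutions exist.
By Bézout, 888·(16) + 212·(-67) = 4.
Scale by 656/4 = 164: (m₀, n₀) = (2624, -10988).
General solution: m = 2624 + 53t, n = -10988 - 222t for integer t.
m ≥ 0: smallest is 2624 mod 53 = 27 (at t = -49), with n = -110.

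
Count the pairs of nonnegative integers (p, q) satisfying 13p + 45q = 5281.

gcd(45, 13):
  45 = 3*13 + 6
  13 = 2*6 + 1
  6 = 6*1
so gcd(45, 13) = 1.
Back-substitute for Bézout coefficients:
  1 = 13 - 2*6
  ... = 13*(7) + 45*(-2)
Scale by 5281: one solution is (36967, -10562). Reduce p mod 45: (22, 111).
General: p = 22 + 45t, q = 111 - 13t.
p ≥ 0 ⇒ t ≥ 0; q ≥ 0 ⇒ t ≤ 8. So t ∈ [0, 8]: 9 solutions.

9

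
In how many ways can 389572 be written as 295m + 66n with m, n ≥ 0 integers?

20

gcd(295, 66) = 1.
By Bézout, 295×(-17) + 66×(76) = 1.
One solution: (46, 5697).
General: m = 46 + 66t, n = 5697 - 295t.
m ≥ 0 ⇒ t ≥ 0; n ≥ 0 ⇒ t ≤ 19. So t ∈ [0, 19]: 20 solutions.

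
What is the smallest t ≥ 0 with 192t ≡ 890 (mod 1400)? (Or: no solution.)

gcd(1400, 192) = 8.
8 does not divide 890, so the congruence has no solution.

no solution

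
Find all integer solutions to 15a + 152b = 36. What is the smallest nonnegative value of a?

gcd(152, 15) = 1  (152 = 10×15 + 2, 15 = 7×2 + 1, 2 = 2×1).
1 divides 36, so solutions exist.
Back-substituting, 15×(71) + 152×(-7) = 1.
Scale by 36/1 = 36: (a₀, b₀) = (2556, -252).
General solution: a = 2556 + 152t, b = -252 - 15t for integer t.
a ≥ 0: smallest is 2556 mod 152 = 124 (at t = -16), with b = -12.

124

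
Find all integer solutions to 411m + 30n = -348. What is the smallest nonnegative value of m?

gcd(411, 30) = 3.
3 divides -348, so solutions exist.
By Bézout, 411·(3) + 30·(-41) = 3.
Scale by -348/3 = -116: (m₀, n₀) = (-348, 4756).
General solution: m = -348 + 10t, n = 4756 - 137t for integer t.
m ≥ 0: smallest is -348 mod 10 = 2 (at t = 35), with n = -39.

2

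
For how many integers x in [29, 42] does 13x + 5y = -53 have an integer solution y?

gcd(13, 5) = 1.
By Bézout, 13·(2) + 5·(-5) = 1.
Particular solution: (4, -21).
General solution: x = 4 + 5t, y = -21 - 13t for integer t.
29 ≤ 4 + 5t ≤ 42 gives t ∈ [5, 7], which is 3 values.

3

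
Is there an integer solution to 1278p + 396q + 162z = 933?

gcd(1278, 396) = 18  (1278 = 3*396 + 90, 396 = 4*90 + 36, 90 = 2*36 + 18, 36 = 2*18).
gcd(18, 162) = 18.
18 does not divide 933 (remainder 15), so no integer solutions.

no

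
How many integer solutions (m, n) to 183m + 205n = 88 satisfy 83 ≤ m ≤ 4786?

23

gcd(205, 183) = 1.
By Bézout, 183·(-28) + 205·(25) = 1.
Particular solution: (201, -179).
General solution: m = 201 + 205t, n = -179 - 183t for integer t.
83 ≤ 201 + 205t ≤ 4786 gives t ∈ [0, 22], which is 23 values.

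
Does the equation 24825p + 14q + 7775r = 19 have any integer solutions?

yes

gcd(24825, 14) = 1  (24825 = 1773·14 + 3, 14 = 4·3 + 2, 3 = 1·2 + 1, 2 = 2·1).
gcd(1, 7775) = 1.
1 divides 19, so integer solutions exist.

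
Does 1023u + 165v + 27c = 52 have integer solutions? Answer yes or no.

no

gcd(1023, 165):
  1023 = 6·165 + 33
  165 = 5·33
so gcd(1023, 165) = 33.
gcd(33, 27) = 3.
3 does not divide 52 (remainder 1), so no integer solutions.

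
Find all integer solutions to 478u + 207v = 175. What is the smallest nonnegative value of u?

gcd(478, 207) = 1  (478 = 2×207 + 64, 207 = 3×64 + 15, 64 = 4×15 + 4, 15 = 3×4 + 3, 4 = 1×3 + 1, 3 = 3×1).
1 divides 175, so solutions exist.
Back-substituting, 478×(55) + 207×(-127) = 1.
Scale by 175/1 = 175: (u₀, v₀) = (9625, -22225).
General solution: u = 9625 + 207t, v = -22225 - 478t for integer t.
u ≥ 0: smallest is 9625 mod 207 = 103 (at t = -46), with v = -237.

103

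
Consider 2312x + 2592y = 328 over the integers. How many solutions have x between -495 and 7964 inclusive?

gcd(2592, 2312):
  2592 = 1×2312 + 280
  2312 = 8×280 + 72
  280 = 3×72 + 64
  72 = 1×64 + 8
  64 = 8×8
so gcd(2592, 2312) = 8.
Back-substitute for Bézout coefficients:
  8 = 72 - 1×64
  ... = 2312×(37) + 2592×(-33)
Scale by 41: particular solution (1517, -1353); reduce x mod 324: (221, -197).
General solution: x = 221 + 324t, y = -197 - 289t for integer t.
-495 ≤ 221 + 324t ≤ 7964 gives t ∈ [-2, 23], which is 26 values.

26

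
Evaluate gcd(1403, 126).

1

gcd(1403, 126) = 1  (1403 = 11×126 + 17, 126 = 7×17 + 7, 17 = 2×7 + 3, 7 = 2×3 + 1, 3 = 3×1).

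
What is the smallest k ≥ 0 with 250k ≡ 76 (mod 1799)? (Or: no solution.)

907

gcd(1799, 250) = 1  (1799 = 7*250 + 49, 250 = 5*49 + 5, 49 = 9*5 + 4, 5 = 1*4 + 1, 4 = 4*1).
1 divides 76, so solutions exist.
Back-substituting, 250*(367) + 1799*(-51) = 1.
So 250*(367) ≡ 1 (mod 1799); multiply by 76: k ≡ 27892 (mod 1799).
Smallest nonnegative: k = 27892 mod 1799 = 907.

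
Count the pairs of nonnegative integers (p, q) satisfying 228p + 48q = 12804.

gcd(228, 48):
  228 = 4·48 + 36
  48 = 1·36 + 12
  36 = 3·12
so gcd(228, 48) = 12.
Back-substitute for Bézout coefficients:
  12 = 48 - 1·36
  ... = 228·(-1) + 48·(5)
Scale by 1067: one solution is (-1067, 5335). Reduce p mod 4: (1, 262).
General: p = 1 + 4t, q = 262 - 19t.
p ≥ 0 ⇒ t ≥ 0; q ≥ 0 ⇒ t ≤ 13. So t ∈ [0, 13]: 14 solutions.

14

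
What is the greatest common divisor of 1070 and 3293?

1

gcd(3293, 1070) = 1  (3293 = 3·1070 + 83, 1070 = 12·83 + 74, 83 = 1·74 + 9, 74 = 8·9 + 2, 9 = 4·2 + 1, 2 = 2·1).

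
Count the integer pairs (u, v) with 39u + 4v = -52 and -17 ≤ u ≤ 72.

23

gcd(39, 4) = 1.
By Bézout, 39·(-1) + 4·(10) = 1.
Particular solution: (0, -13).
General solution: u = 0 + 4t, v = -13 - 39t for integer t.
-17 ≤ 0 + 4t ≤ 72 gives t ∈ [-4, 18], which is 23 values.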